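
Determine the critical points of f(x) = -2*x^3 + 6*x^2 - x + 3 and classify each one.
f'(x) = -6*x^2 + 12*x - 1

Solve f'(x) = 0:
  6*x^2 - 12*x + 1 = 0 has no rational roots; quadratic formula: x = (12 ± √120)/12.
  ⇒ x = 1 - sqrt(30)/6 ≈ 0.0871, sqrt(30)/6 + 1 ≈ 1.9129

f''(x) = 12 - 12*x
Second-derivative test at each critical point:
  f''(0.0871) = 10.9545 > 0 → local minimum
  f''(1.9129) = -10.9545 < 0 → local maximum

Critical points: x = 1 - sqrt(30)/6 ≈ 0.0871 (local minimum); x = sqrt(30)/6 + 1 ≈ 1.9129 (local maximum)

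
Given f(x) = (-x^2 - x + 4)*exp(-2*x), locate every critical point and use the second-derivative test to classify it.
f'(x) = (2*x^2 - 9)*exp(-2*x)

Solve f'(x) = 0:
  f'(x) = (2*x^2 - 9)·exp(-2*x) and exp(-2*x) > 0 for every x, so f'(x) = 0 ⇔ 2*x^2 - 9 = 0.
  2*x^2 - 9 = 0 has no rational roots; quadratic formula: x = (0 ± √72)/4.
  ⇒ x = -3*sqrt(2)/2 ≈ -2.1213, 3*sqrt(2)/2 ≈ 2.1213

f''(x) = 2*(-2*x^2 + 2*x + 9)*exp(-2*x)
Second-derivative test at each critical point:
  f''(-2.1213) = -590.5024 < 0 → local maximum
  f''(2.1213) = 0.1219 > 0 → local minimum

Critical points: x = -3*sqrt(2)/2 ≈ -2.1213 (local maximum); x = 3*sqrt(2)/2 ≈ 2.1213 (local minimum)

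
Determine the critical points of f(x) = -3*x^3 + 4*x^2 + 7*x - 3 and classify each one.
f'(x) = -9*x^2 + 8*x + 7

Solve f'(x) = 0:
  9*x^2 - 8*x - 7 = 0 has no rational roots; quadratic formula: x = (8 ± √316)/18.
  ⇒ x = 4/9 - sqrt(79)/9 ≈ -0.5431, 4/9 + sqrt(79)/9 ≈ 1.4320

f''(x) = 8 - 18*x
Second-derivative test at each critical point:
  f''(-0.5431) = 17.7764 > 0 → local minimum
  f''(1.4320) = -17.7764 < 0 → local maximum

Critical points: x = 4/9 - sqrt(79)/9 ≈ -0.5431 (local minimum); x = 4/9 + sqrt(79)/9 ≈ 1.4320 (local maximum)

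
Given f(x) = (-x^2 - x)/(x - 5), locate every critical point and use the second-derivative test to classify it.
f'(x) = (-x^2 + 10*x + 5)/(x^2 - 10*x + 25)

Solve f'(x) = 0:
  f'(x) = -(x^2 - 10*x - 5)/(x - 5)^2; the denominator is positive wherever f is defined, so f'(x) = 0 ⇔ -x^2 + 10*x + 5 = 0.
  x^2 - 10*x - 5 = 0 has no rational roots; quadratic formula: x = (10 ± √120)/2.
  ⇒ x = 5 - sqrt(30) ≈ -0.4772, 5 + sqrt(30) ≈ 10.4772

f''(x) = -60/(x^3 - 15*x^2 + 75*x - 125)
Second-derivative test at each critical point:
  f''(-0.4772) = 0.3651 > 0 → local minimum
  f''(10.4772) = -0.3651 < 0 → local maximum

Critical points: x = 5 - sqrt(30) ≈ -0.4772 (local minimum); x = 5 + sqrt(30) ≈ 10.4772 (local maximum)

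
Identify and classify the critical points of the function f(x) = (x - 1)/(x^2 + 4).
f'(x) = (x^2 - 2*x*(x - 1) + 4)/(x^2 + 4)^2

Solve f'(x) = 0:
  f'(x) = -(x^2 - 2*x - 4)/(x^2 + 4)^2; the denominator is positive wherever f is defined, so f'(x) = 0 ⇔ -x^2 + 2*x + 4 = 0.
  x^2 - 2*x - 4 = 0 has no rational roots; quadratic formula: x = (2 ± √20)/2.
  ⇒ x = 1 - sqrt(5) ≈ -1.2361, 1 + sqrt(5) ≈ 3.2361

f''(x) = 2*(4*x^2*(x - 1) + (1 - 3*x)*(x^2 + 4))/(x^2 + 4)^3
Second-derivative test at each critical point:
  f''(-1.2361) = 0.1464 > 0 → local minimum
  f''(3.2361) = -0.0214 < 0 → local maximum

Critical points: x = 1 - sqrt(5) ≈ -1.2361 (local minimum); x = 1 + sqrt(5) ≈ 3.2361 (local maximum)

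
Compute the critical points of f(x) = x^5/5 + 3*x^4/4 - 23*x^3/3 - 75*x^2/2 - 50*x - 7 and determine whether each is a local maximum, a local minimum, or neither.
f'(x) = x^4 + 3*x^3 - 23*x^2 - 75*x - 50

Solve f'(x) = 0:
  Factor: x^4 + 3*x^3 - 23*x^2 - 75*x - 50 = (x - 5)*(x + 1)*(x + 2)*(x + 5) = 0.
  ⇒ x = -5, -2, -1, 5

f''(x) = 4*x^3 + 9*x^2 - 46*x - 75
Second-derivative test at each critical point:
  f''(-5) = -120 < 0 → local maximum
  f''(-2) = 21 > 0 → local minimum
  f''(-1) = -24 < 0 → local maximum
  f''(5) = 420 > 0 → local minimum

Critical points: x = -5 (local maximum); x = -2 (local minimum); x = -1 (local maximum); x = 5 (local minimum)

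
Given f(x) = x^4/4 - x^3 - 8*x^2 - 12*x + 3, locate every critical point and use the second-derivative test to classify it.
f'(x) = x^3 - 3*x^2 - 16*x - 12

Solve f'(x) = 0:
  Factor: x^3 - 3*x^2 - 16*x - 12 = (x - 6)*(x + 1)*(x + 2) = 0.
  ⇒ x = -2, -1, 6

f''(x) = 3*x^2 - 6*x - 16
Second-derivative test at each critical point:
  f''(-2) = 8 > 0 → local minimum
  f''(-1) = -7 < 0 → local maximum
  f''(6) = 56 > 0 → local minimum

Critical points: x = -2 (local minimum); x = -1 (local maximum); x = 6 (local minimum)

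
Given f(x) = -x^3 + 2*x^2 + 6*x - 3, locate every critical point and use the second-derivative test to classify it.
f'(x) = -3*x^2 + 4*x + 6

Solve f'(x) = 0:
  3*x^2 - 4*x - 6 = 0 has no rational roots; quadratic formula: x = (4 ± √88)/6.
  ⇒ x = 2/3 - sqrt(22)/3 ≈ -0.8968, 2/3 + sqrt(22)/3 ≈ 2.2301

f''(x) = 4 - 6*x
Second-derivative test at each critical point:
  f''(-0.8968) = 9.3808 > 0 → local minimum
  f''(2.2301) = -9.3808 < 0 → local maximum

Critical points: x = 2/3 - sqrt(22)/3 ≈ -0.8968 (local minimum); x = 2/3 + sqrt(22)/3 ≈ 2.2301 (local maximum)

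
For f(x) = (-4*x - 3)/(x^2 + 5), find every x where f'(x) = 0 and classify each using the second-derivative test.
f'(x) = 2*(2*x^2 + 3*x - 10)/(x^4 + 10*x^2 + 25)

Solve f'(x) = 0:
  f'(x) = 2*(2*x^2 + 3*x - 10)/(x^2 + 5)^2; the denominator is positive wherever f is defined, so f'(x) = 0 ⇔ 4*x^2 + 6*x - 20 = 0.
  Factor: 4*x^2 + 6*x - 20 = 2*(2*x^2 + 3*x - 10); 2*x^2 + 3*x - 10 = 0 has no rational roots; quadratic formula: x = (-3 ± √89)/4.
  ⇒ x = -sqrt(89)/4 - 3/4 ≈ -3.1085, -3/4 + sqrt(89)/4 ≈ 1.6085

f''(x) = 2*(-4*x^2*(4*x + 3) + 3*(4*x + 1)*(x^2 + 5))/(x^2 + 5)^3
Second-derivative test at each critical point:
  f''(-3.1085) = -0.0878 < 0 → local maximum
  f''(1.6085) = 0.3278 > 0 → local minimum

Critical points: x = -sqrt(89)/4 - 3/4 ≈ -3.1085 (local maximum); x = -3/4 + sqrt(89)/4 ≈ 1.6085 (local minimum)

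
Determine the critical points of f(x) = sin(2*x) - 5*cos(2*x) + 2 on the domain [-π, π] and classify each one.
f'(x) = 10*sin(2*x) + 2*cos(2*x)

Solve f'(x) = 0 on [-π, π]:
  f'(x) = 0 ⇔ cos(2*x) = -5*sin(2*x) ⇔ tan(2*x) = -1/5, i.e. 2*x = arctan(-1/5) + nπ; keep the solutions lying in [-π, π].
  ⇒ x = -pi/2 - atan(1/5)/2 ≈ -1.6695, -atan(1/5)/2 ≈ -0.0987, -atan(1/5)/2 + pi/2 ≈ 1.4721, pi - atan(1/5)/2 ≈ 3.0429

f''(x) = -4*sin(2*x) + 20*cos(2*x)
Second-derivative test at each critical point:
  f''(-1.6695) = -20.3961 < 0 → local maximum
  f''(-0.0987) = 20.3961 > 0 → local minimum
  f''(1.4721) = -20.3961 < 0 → local maximum
  f''(3.0429) = 20.3961 > 0 → local minimum

Critical points: x = -pi/2 - atan(1/5)/2 ≈ -1.6695 (local maximum); x = -atan(1/5)/2 ≈ -0.0987 (local minimum); x = -atan(1/5)/2 + pi/2 ≈ 1.4721 (local maximum); x = pi - atan(1/5)/2 ≈ 3.0429 (local minimum)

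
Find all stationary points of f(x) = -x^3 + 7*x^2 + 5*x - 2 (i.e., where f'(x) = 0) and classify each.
f'(x) = -3*x^2 + 14*x + 5

Solve f'(x) = 0:
  Factor: -3*x^2 + 14*x + 5 = -(x - 5)*(3*x + 1) = 0.
  ⇒ x = -1/3, 5

f''(x) = 14 - 6*x
Second-derivative test at each critical point:
  f''(-1/3) = 16 > 0 → local minimum
  f''(5) = -16 < 0 → local maximum

Critical points: x = -1/3 (local minimum); x = 5 (local maximum)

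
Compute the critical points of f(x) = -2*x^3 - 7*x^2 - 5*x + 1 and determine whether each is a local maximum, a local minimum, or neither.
f'(x) = -6*x^2 - 14*x - 5

Solve f'(x) = 0:
  6*x^2 + 14*x + 5 = 0 has no rational roots; quadratic formula: x = (-14 ± √76)/12.
  ⇒ x = -7/6 - sqrt(19)/6 ≈ -1.8931, -7/6 + sqrt(19)/6 ≈ -0.4402

f''(x) = -12*x - 14
Second-derivative test at each critical point:
  f''(-1.8931) = 8.7178 > 0 → local minimum
  f''(-0.4402) = -8.7178 < 0 → local maximum

Critical points: x = -7/6 - sqrt(19)/6 ≈ -1.8931 (local minimum); x = -7/6 + sqrt(19)/6 ≈ -0.4402 (local maximum)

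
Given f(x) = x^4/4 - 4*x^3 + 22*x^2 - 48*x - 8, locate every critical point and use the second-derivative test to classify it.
f'(x) = x^3 - 12*x^2 + 44*x - 48

Solve f'(x) = 0:
  Factor: x^3 - 12*x^2 + 44*x - 48 = (x - 6)*(x - 4)*(x - 2) = 0.
  ⇒ x = 2, 4, 6

f''(x) = 3*x^2 - 24*x + 44
Second-derivative test at each critical point:
  f''(2) = 8 > 0 → local minimum
  f''(4) = -4 < 0 → local maximum
  f''(6) = 8 > 0 → local minimum

Critical points: x = 2 (local minimum); x = 4 (local maximum); x = 6 (local minimum)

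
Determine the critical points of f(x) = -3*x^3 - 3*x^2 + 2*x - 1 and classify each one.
f'(x) = -9*x^2 - 6*x + 2

Solve f'(x) = 0:
  9*x^2 + 6*x - 2 = 0 has no rational roots; quadratic formula: x = (-6 ± √108)/18.
  ⇒ x = -sqrt(3)/3 - 1/3 ≈ -0.9107, -1/3 + sqrt(3)/3 ≈ 0.2440

f''(x) = -18*x - 6
Second-derivative test at each critical point:
  f''(-0.9107) = 10.3923 > 0 → local minimum
  f''(0.2440) = -10.3923 < 0 → local maximum

Critical points: x = -sqrt(3)/3 - 1/3 ≈ -0.9107 (local minimum); x = -1/3 + sqrt(3)/3 ≈ 0.2440 (local maximum)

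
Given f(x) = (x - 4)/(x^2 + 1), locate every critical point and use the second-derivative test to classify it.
f'(x) = (x^2 - 2*x*(x - 4) + 1)/(x^2 + 1)^2

Solve f'(x) = 0:
  f'(x) = -(x^2 - 8*x - 1)/(x^2 + 1)^2; the denominator is positive wherever f is defined, so f'(x) = 0 ⇔ -x^2 + 8*x + 1 = 0.
  x^2 - 8*x - 1 = 0 has no rational roots; quadratic formula: x = (8 ± √68)/2.
  ⇒ x = 4 - sqrt(17) ≈ -0.1231, 4 + sqrt(17) ≈ 8.1231

f''(x) = 2*(4*x^2*(x - 4) + (4 - 3*x)*(x^2 + 1))/(x^2 + 1)^3
Second-derivative test at each critical point:
  f''(-0.1231) = 8.0018 > 0 → local minimum
  f''(8.1231) = -0.0018 < 0 → local maximum

Critical points: x = 4 - sqrt(17) ≈ -0.1231 (local minimum); x = 4 + sqrt(17) ≈ 8.1231 (local maximum)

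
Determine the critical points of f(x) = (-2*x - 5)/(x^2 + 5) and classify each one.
f'(x) = 2*(x^2 + 5*x - 5)/(x^4 + 10*x^2 + 25)

Solve f'(x) = 0:
  f'(x) = 2*(x^2 + 5*x - 5)/(x^2 + 5)^2; the denominator is positive wherever f is defined, so f'(x) = 0 ⇔ 2*x^2 + 10*x - 10 = 0.
  Factor: 2*x^2 + 10*x - 10 = 2*(x^2 + 5*x - 5); x^2 + 5*x - 5 = 0 has no rational roots; quadratic formula: x = (-5 ± √45)/2.
  ⇒ x = -3*sqrt(5)/2 - 5/2 ≈ -5.8541, -5/2 + 3*sqrt(5)/2 ≈ 0.8541

f''(x) = 2*(-4*x^2*(2*x + 5) + (6*x + 5)*(x^2 + 5))/(x^2 + 5)^3
Second-derivative test at each critical point:
  f''(-5.8541) = -0.0087 < 0 → local maximum
  f''(0.8541) = 0.4087 > 0 → local minimum

Critical points: x = -3*sqrt(5)/2 - 5/2 ≈ -5.8541 (local maximum); x = -5/2 + 3*sqrt(5)/2 ≈ 0.8541 (local minimum)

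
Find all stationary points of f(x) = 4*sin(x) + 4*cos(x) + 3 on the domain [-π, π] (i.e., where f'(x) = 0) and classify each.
f'(x) = 4*sqrt(2)*cos(x + pi/4)

Solve f'(x) = 0 on [-π, π]:
  f'(x) = 0 ⇔ 4*cos(x) = 4*sin(x) ⇔ tan(x) = 1, i.e. x = arctan(1) + nπ; keep the solutions lying in [-π, π].
  ⇒ x = -3*pi/4 ≈ -2.3562, pi/4 ≈ 0.7854

f''(x) = -4*sqrt(2)*sin(x + pi/4)
Second-derivative test at each critical point:
  f''(-2.3562) = 5.6569 > 0 → local minimum
  f''(0.7854) = -5.6569 < 0 → local maximum

Critical points: x = -3*pi/4 ≈ -2.3562 (local minimum); x = pi/4 ≈ 0.7854 (local maximum)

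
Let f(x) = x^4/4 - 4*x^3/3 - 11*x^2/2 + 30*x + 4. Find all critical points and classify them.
f'(x) = x^3 - 4*x^2 - 11*x + 30

Solve f'(x) = 0:
  Factor: x^3 - 4*x^2 - 11*x + 30 = (x - 5)*(x - 2)*(x + 3) = 0.
  ⇒ x = -3, 2, 5

f''(x) = 3*x^2 - 8*x - 11
Second-derivative test at each critical point:
  f''(-3) = 40 > 0 → local minimum
  f''(2) = -15 < 0 → local maximum
  f''(5) = 24 > 0 → local minimum

Critical points: x = -3 (local minimum); x = 2 (local maximum); x = 5 (local minimum)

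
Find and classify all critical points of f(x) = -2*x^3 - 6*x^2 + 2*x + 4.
f'(x) = -6*x^2 - 12*x + 2

Solve f'(x) = 0:
  Factor: -6*x^2 - 12*x + 2 = -2*(3*x^2 + 6*x - 1); 3*x^2 + 6*x - 1 = 0 has no rational roots; quadratic formula: x = (-6 ± √48)/6.
  ⇒ x = -2*sqrt(3)/3 - 1 ≈ -2.1547, -1 + 2*sqrt(3)/3 ≈ 0.1547

f''(x) = -12*x - 12
Second-derivative test at each critical point:
  f''(-2.1547) = 13.8564 > 0 → local minimum
  f''(0.1547) = -13.8564 < 0 → local maximum

Critical points: x = -2*sqrt(3)/3 - 1 ≈ -2.1547 (local minimum); x = -1 + 2*sqrt(3)/3 ≈ 0.1547 (local maximum)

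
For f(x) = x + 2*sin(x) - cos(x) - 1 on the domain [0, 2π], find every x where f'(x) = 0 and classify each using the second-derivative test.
f'(x) = sin(x) + 2*cos(x) + 1

Solve f'(x) = 0 on [0, 2π]:
  f'(x) = 0 ⇔ sin(x) + 2*cos(x) = -1. Write the left side as R·cos(x + φ) with R = √(2² + (-1)²) = sqrt(5), cos φ = 2*sqrt(5)/5, sin φ = -sqrt(5)/5; then cos(x + φ) = -sqrt(5)/5. Solve for x and keep the solutions lying in [0, 2π].
  ⇒ x = pi - atan(3/4) ≈ 2.4981, 3*pi/2 ≈ 4.7124

f''(x) = -2*sin(x) + cos(x)
Second-derivative test at each critical point:
  f''(2.4981) = -2 < 0 → local maximum
  f''(4.7124) = 2 > 0 → local minimum

Critical points: x = pi - atan(3/4) ≈ 2.4981 (local maximum); x = 3*pi/2 ≈ 4.7124 (local minimum)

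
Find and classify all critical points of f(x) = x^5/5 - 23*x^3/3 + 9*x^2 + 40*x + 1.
f'(x) = x^4 - 23*x^2 + 18*x + 40

Solve f'(x) = 0:
  Factor: x^4 - 23*x^2 + 18*x + 40 = (x - 4)*(x - 2)*(x + 1)*(x + 5) = 0.
  ⇒ x = -5, -1, 2, 4

f''(x) = 4*x^3 - 46*x + 18
Second-derivative test at each critical point:
  f''(-5) = -252 < 0 → local maximum
  f''(-1) = 60 > 0 → local minimum
  f''(2) = -42 < 0 → local maximum
  f''(4) = 90 > 0 → local minimum

Critical points: x = -5 (local maximum); x = -1 (local minimum); x = 2 (local maximum); x = 4 (local minimum)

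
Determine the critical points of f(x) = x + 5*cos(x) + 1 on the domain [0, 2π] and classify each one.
f'(x) = 1 - 5*sin(x)

Solve f'(x) = 0 on [0, 2π]:
  f'(x) = 0 ⇔ sin(x) = 1/5, i.e. x = arcsin(1/5) + 2nπ or x = π − arcsin(1/5) + 2nπ; keep the solutions lying in [0, 2π].
  ⇒ x = asin(1/5) ≈ 0.2014, pi - asin(1/5) ≈ 2.9402

f''(x) = -5*cos(x)
Second-derivative test at each critical point:
  f''(0.2014) = -4.8990 < 0 → local maximum
  f''(2.9402) = 4.8990 > 0 → local minimum

Critical points: x = asin(1/5) ≈ 0.2014 (local maximum); x = pi - asin(1/5) ≈ 2.9402 (local minimum)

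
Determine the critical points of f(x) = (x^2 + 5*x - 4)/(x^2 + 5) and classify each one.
f'(x) = (-5*x^2 + 18*x + 25)/(x^4 + 10*x^2 + 25)

Solve f'(x) = 0:
  f'(x) = -(5*x^2 - 18*x - 25)/(x^2 + 5)^2; the denominator is positive wherever f is defined, so f'(x) = 0 ⇔ -5*x^2 + 18*x + 25 = 0.
  5*x^2 - 18*x - 25 = 0 has no rational roots; quadratic formula: x = (18 ± √824)/10.
  ⇒ x = 9/5 - sqrt(206)/5 ≈ -1.0705, 9/5 + sqrt(206)/5 ≈ 4.6705

f''(x) = 2*(5*x^3 - 27*x^2 - 75*x + 45)/(x^6 + 15*x^4 + 75*x^2 + 125)
Second-derivative test at each critical point:
  f''(-1.0705) = 0.7599 > 0 → local minimum
  f''(4.6705) = -0.0399 < 0 → local maximum

Critical points: x = 9/5 - sqrt(206)/5 ≈ -1.0705 (local minimum); x = 9/5 + sqrt(206)/5 ≈ 4.6705 (local maximum)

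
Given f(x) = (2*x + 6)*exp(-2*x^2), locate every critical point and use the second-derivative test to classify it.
f'(x) = 2*(-4*x*(x + 3) + 1)*exp(-2*x^2)

Solve f'(x) = 0:
  f'(x) = (-8*x^2 - 24*x + 2)·exp(-2*x^2) and exp(-2*x^2) > 0 for every x, so f'(x) = 0 ⇔ -8*x^2 - 24*x + 2 = 0.
  Factor: -8*x^2 - 24*x + 2 = -2*(4*x^2 + 12*x - 1); 4*x^2 + 12*x - 1 = 0 has no rational roots; quadratic formula: x = (-12 ± √160)/8.
  ⇒ x = -sqrt(10)/2 - 3/2 ≈ -3.0811, -3/2 + sqrt(10)/2 ≈ 0.0811

f''(x) = 8*(4*x^2*(x + 3) - 3*x - 3)*exp(-2*x^2)
Second-derivative test at each critical point:
  f''(-3.0811) = 1.436e-07 > 0 → local minimum
  f''(0.0811) = -24.9673 < 0 → local maximum

Critical points: x = -sqrt(10)/2 - 3/2 ≈ -3.0811 (local minimum); x = -3/2 + sqrt(10)/2 ≈ 0.0811 (local maximum)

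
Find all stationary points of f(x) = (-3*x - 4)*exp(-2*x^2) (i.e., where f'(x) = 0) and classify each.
f'(x) = (4*x*(3*x + 4) - 3)*exp(-2*x^2)

Solve f'(x) = 0:
  f'(x) = (12*x^2 + 16*x - 3)·exp(-2*x^2) and exp(-2*x^2) > 0 for every x, so f'(x) = 0 ⇔ 12*x^2 + 16*x - 3 = 0.
  Factor: 12*x^2 + 16*x - 3 = (2*x + 3)*(6*x - 1) = 0.
  ⇒ x = -3/2, 1/6

f''(x) = 4*(-12*x^3 - 16*x^2 + 9*x + 4)*exp(-2*x^2)
Second-derivative test at each critical point:
  f''(-3/2) = -0.2222 < 0 → local maximum
  f''(1/6) = 18.9192 > 0 → local minimum

Critical points: x = -3/2 (local maximum); x = 1/6 (local minimum)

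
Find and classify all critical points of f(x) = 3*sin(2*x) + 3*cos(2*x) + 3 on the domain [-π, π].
f'(x) = 6*sqrt(2)*cos(2*x + pi/4)

Solve f'(x) = 0 on [-π, π]:
  f'(x) = 0 ⇔ 3*cos(2*x) = 3*sin(2*x) ⇔ tan(2*x) = 1, i.e. 2*x = arctan(1) + nπ; keep the solutions lying in [-π, π].
  ⇒ x = -7*pi/8 ≈ -2.7489, -3*pi/8 ≈ -1.1781, pi/8 ≈ 0.3927, 5*pi/8 ≈ 1.9635

f''(x) = -12*sqrt(2)*sin(2*x + pi/4)
Second-derivative test at each critical point:
  f''(-2.7489) = -16.9706 < 0 → local maximum
  f''(-1.1781) = 16.9706 > 0 → local minimum
  f''(0.3927) = -16.9706 < 0 → local maximum
  f''(1.9635) = 16.9706 > 0 → local minimum

Critical points: x = -7*pi/8 ≈ -2.7489 (local maximum); x = -3*pi/8 ≈ -1.1781 (local minimum); x = pi/8 ≈ 0.3927 (local maximum); x = 5*pi/8 ≈ 1.9635 (local minimum)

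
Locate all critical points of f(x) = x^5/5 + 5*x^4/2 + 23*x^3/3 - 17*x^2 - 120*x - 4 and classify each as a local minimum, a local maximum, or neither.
f'(x) = x^4 + 10*x^3 + 23*x^2 - 34*x - 120

Solve f'(x) = 0:
  Factor: x^4 + 10*x^3 + 23*x^2 - 34*x - 120 = (x - 2)*(x + 3)*(x + 4)*(x + 5) = 0.
  ⇒ x = -5, -4, -3, 2

f''(x) = 4*x^3 + 30*x^2 + 46*x - 34
Second-derivative test at each critical point:
  f''(-5) = -14 < 0 → local maximum
  f''(-4) = 6 > 0 → local minimum
  f''(-3) = -10 < 0 → local maximum
  f''(2) = 210 > 0 → local minimum

Critical points: x = -5 (local maximum); x = -4 (local minimum); x = -3 (local maximum); x = 2 (local minimum)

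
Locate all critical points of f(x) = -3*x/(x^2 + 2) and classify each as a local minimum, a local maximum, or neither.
f'(x) = 3*(x^2 - 2)/(x^2 + 2)^2

Solve f'(x) = 0:
  f'(x) = 3*(x^2 - 2)/(x^2 + 2)^2; the denominator is positive wherever f is defined, so f'(x) = 0 ⇔ 3*x^2 - 6 = 0.
  Factor: 3*x^2 - 6 = 3*(x^2 - 2); x^2 - 2 = 0 has no rational roots; quadratic formula: x = (0 ± √8)/2.
  ⇒ x = -sqrt(2) ≈ -1.4142, sqrt(2) ≈ 1.4142

f''(x) = 6*x*(6 - x^2)/(x^2 + 2)^3
Second-derivative test at each critical point:
  f''(-1.4142) = -0.5303 < 0 → local maximum
  f''(1.4142) = 0.5303 > 0 → local minimum

Critical points: x = -sqrt(2) ≈ -1.4142 (local maximum); x = sqrt(2) ≈ 1.4142 (local minimum)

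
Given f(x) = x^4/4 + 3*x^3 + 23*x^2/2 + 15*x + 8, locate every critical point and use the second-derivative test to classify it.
f'(x) = x^3 + 9*x^2 + 23*x + 15

Solve f'(x) = 0:
  Factor: x^3 + 9*x^2 + 23*x + 15 = (x + 1)*(x + 3)*(x + 5) = 0.
  ⇒ x = -5, -3, -1

f''(x) = 3*x^2 + 18*x + 23
Second-derivative test at each critical point:
  f''(-5) = 8 > 0 → local minimum
  f''(-3) = -4 < 0 → local maximum
  f''(-1) = 8 > 0 → local minimum

Critical points: x = -5 (local minimum); x = -3 (local maximum); x = -1 (local minimum)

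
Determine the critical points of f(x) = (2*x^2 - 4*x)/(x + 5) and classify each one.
f'(x) = 2*(x^2 + 10*x - 10)/(x^2 + 10*x + 25)

Solve f'(x) = 0:
  f'(x) = 2*(x^2 + 10*x - 10)/(x + 5)^2; the denominator is positive wherever f is defined, so f'(x) = 0 ⇔ 2*x^2 + 20*x - 20 = 0.
  Factor: 2*x^2 + 20*x - 20 = 2*(x^2 + 10*x - 10); x^2 + 10*x - 10 = 0 has no rational roots; quadratic formula: x = (-10 ± √140)/2.
  ⇒ x = -sqrt(35) - 5 ≈ -10.9161, -5 + sqrt(35) ≈ 0.9161

f''(x) = 140/(x^3 + 15*x^2 + 75*x + 125)
Second-derivative test at each critical point:
  f''(-10.9161) = -0.6761 < 0 → local maximum
  f''(0.9161) = 0.6761 > 0 → local minimum

Critical points: x = -sqrt(35) - 5 ≈ -10.9161 (local maximum); x = -5 + sqrt(35) ≈ 0.9161 (local minimum)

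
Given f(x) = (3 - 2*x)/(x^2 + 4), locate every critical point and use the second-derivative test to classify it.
f'(x) = 2*(x^2 - 3*x - 4)/(x^4 + 8*x^2 + 16)

Solve f'(x) = 0:
  f'(x) = 2*(x - 4)*(x + 1)/(x^2 + 4)^2; the denominator is positive wherever f is defined, so f'(x) = 0 ⇔ 2*x^2 - 6*x - 8 = 0.
  Factor: 2*x^2 - 6*x - 8 = 2*(x - 4)*(x + 1) = 0.
  ⇒ x = -1, 4

f''(x) = 2*(4*x^2*(3 - 2*x) + 3*(2*x - 1)*(x^2 + 4))/(x^2 + 4)^3
Second-derivative test at each critical point:
  f''(-1) = -2/5 < 0 → local maximum
  f''(4) = 1/40 > 0 → local minimum

Critical points: x = -1 (local maximum); x = 4 (local minimum)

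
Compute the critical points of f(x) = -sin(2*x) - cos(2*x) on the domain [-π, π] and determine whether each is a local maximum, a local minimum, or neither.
f'(x) = -2*sqrt(2)*cos(2*x + pi/4)

Solve f'(x) = 0 on [-π, π]:
  f'(x) = 0 ⇔ -cos(2*x) = -sin(2*x) ⇔ tan(2*x) = 1, i.e. 2*x = arctan(1) + nπ; keep the solutions lying in [-π, π].
  ⇒ x = -7*pi/8 ≈ -2.7489, -3*pi/8 ≈ -1.1781, pi/8 ≈ 0.3927, 5*pi/8 ≈ 1.9635

f''(x) = 4*sqrt(2)*sin(2*x + pi/4)
Second-derivative test at each critical point:
  f''(-2.7489) = 5.6569 > 0 → local minimum
  f''(-1.1781) = -5.6569 < 0 → local maximum
  f''(0.3927) = 5.6569 > 0 → local minimum
  f''(1.9635) = -5.6569 < 0 → local maximum

Critical points: x = -7*pi/8 ≈ -2.7489 (local minimum); x = -3*pi/8 ≈ -1.1781 (local maximum); x = pi/8 ≈ 0.3927 (local minimum); x = 5*pi/8 ≈ 1.9635 (local maximum)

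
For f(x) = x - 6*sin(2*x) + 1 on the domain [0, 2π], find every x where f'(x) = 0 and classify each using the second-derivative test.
f'(x) = 1 - 12*cos(2*x)

Solve f'(x) = 0 on [0, 2π]:
  f'(x) = 0 ⇔ cos(2*x) = 1/12, i.e. 2*x = ±arccos(1/12) + 2nπ; keep the solutions lying in [0, 2π].
  ⇒ x = acos(1/12)/2 ≈ 0.7437, pi - acos(1/12)/2 ≈ 2.3979, acos(1/12)/2 + pi ≈ 3.8853, -acos(1/12)/2 + 2*pi ≈ 5.5395

f''(x) = 24*sin(2*x)
Second-derivative test at each critical point:
  f''(0.7437) = 23.9165 > 0 → local minimum
  f''(2.3979) = -23.9165 < 0 → local maximum
  f''(3.8853) = 23.9165 > 0 → local minimum
  f''(5.5395) = -23.9165 < 0 → local maximum

Critical points: x = acos(1/12)/2 ≈ 0.7437 (local minimum); x = pi - acos(1/12)/2 ≈ 2.3979 (local maximum); x = acos(1/12)/2 + pi ≈ 3.8853 (local minimum); x = -acos(1/12)/2 + 2*pi ≈ 5.5395 (local maximum)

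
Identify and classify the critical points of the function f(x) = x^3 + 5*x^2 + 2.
f'(x) = x*(3*x + 10)

Solve f'(x) = 0:
  Factor: 3*x^2 + 10*x = x*(3*x + 10) = 0.
  ⇒ x = -10/3, 0

f''(x) = 6*x + 10
Second-derivative test at each critical point:
  f''(-10/3) = -10 < 0 → local maximum
  f''(0) = 10 > 0 → local minimum

Critical points: x = -10/3 (local maximum); x = 0 (local minimum)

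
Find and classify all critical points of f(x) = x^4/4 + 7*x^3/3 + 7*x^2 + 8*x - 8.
f'(x) = x^3 + 7*x^2 + 14*x + 8

Solve f'(x) = 0:
  Factor: x^3 + 7*x^2 + 14*x + 8 = (x + 1)*(x + 2)*(x + 4) = 0.
  ⇒ x = -4, -2, -1

f''(x) = 3*x^2 + 14*x + 14
Second-derivative test at each critical point:
  f''(-4) = 6 > 0 → local minimum
  f''(-2) = -2 < 0 → local maximum
  f''(-1) = 3 > 0 → local minimum

Critical points: x = -4 (local minimum); x = -2 (local maximum); x = -1 (local minimum)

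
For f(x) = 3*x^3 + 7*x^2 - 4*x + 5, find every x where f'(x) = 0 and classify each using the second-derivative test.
f'(x) = 9*x^2 + 14*x - 4

Solve f'(x) = 0:
  9*x^2 + 14*x - 4 = 0 has no rational roots; quadratic formula: x = (-14 ± √340)/18.
  ⇒ x = -sqrt(85)/9 - 7/9 ≈ -1.8022, -7/9 + sqrt(85)/9 ≈ 0.2466

f''(x) = 18*x + 14
Second-derivative test at each critical point:
  f''(-1.8022) = -18.4391 < 0 → local maximum
  f''(0.2466) = 18.4391 > 0 → local minimum

Critical points: x = -sqrt(85)/9 - 7/9 ≈ -1.8022 (local maximum); x = -7/9 + sqrt(85)/9 ≈ 0.2466 (local minimum)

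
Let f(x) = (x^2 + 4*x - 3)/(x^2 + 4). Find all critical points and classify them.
f'(x) = 2*(-2*x^2 + 7*x + 8)/(x^4 + 8*x^2 + 16)

Solve f'(x) = 0:
  f'(x) = -2*(2*x^2 - 7*x - 8)/(x^2 + 4)^2; the denominator is positive wherever f is defined, so f'(x) = 0 ⇔ -4*x^2 + 14*x + 16 = 0.
  Factor: -4*x^2 + 14*x + 16 = -2*(2*x^2 - 7*x - 8); 2*x^2 - 7*x - 8 = 0 has no rational roots; quadratic formula: x = (7 ± √113)/4.
  ⇒ x = 7/4 - sqrt(113)/4 ≈ -0.9075, 7/4 + sqrt(113)/4 ≈ 4.4075

f''(x) = 2*(4*x^3 - 21*x^2 - 48*x + 28)/(x^6 + 12*x^4 + 48*x^2 + 64)
Second-derivative test at each critical point:
  f''(-0.9075) = 0.9137 > 0 → local minimum
  f''(4.4075) = -0.0387 < 0 → local maximum

Critical points: x = 7/4 - sqrt(113)/4 ≈ -0.9075 (local minimum); x = 7/4 + sqrt(113)/4 ≈ 4.4075 (local maximum)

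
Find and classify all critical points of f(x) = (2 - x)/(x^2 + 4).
f'(x) = (-x^2 + 2*x*(x - 2) - 4)/(x^2 + 4)^2

Solve f'(x) = 0:
  f'(x) = (x^2 - 4*x - 4)/(x^2 + 4)^2; the denominator is positive wherever f is defined, so f'(x) = 0 ⇔ x^2 - 4*x - 4 = 0.
  x^2 - 4*x - 4 = 0 has no rational roots; quadratic formula: x = (4 ± √32)/2.
  ⇒ x = 2 - 2*sqrt(2) ≈ -0.8284, 2 + 2*sqrt(2) ≈ 4.8284

f''(x) = 2*(4*x^2*(2 - x) + (3*x - 2)*(x^2 + 4))/(x^2 + 4)^3
Second-derivative test at each critical point:
  f''(-0.8284) = -0.2576 < 0 → local maximum
  f''(4.8284) = 0.0076 > 0 → local minimum

Critical points: x = 2 - 2*sqrt(2) ≈ -0.8284 (local maximum); x = 2 + 2*sqrt(2) ≈ 4.8284 (local minimum)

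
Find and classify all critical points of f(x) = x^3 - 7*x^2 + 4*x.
f'(x) = 3*x^2 - 14*x + 4

Solve f'(x) = 0:
  3*x^2 - 14*x + 4 = 0 has no rational roots; quadratic formula: x = (14 ± √148)/6.
  ⇒ x = 7/3 - sqrt(37)/3 ≈ 0.3057, sqrt(37)/3 + 7/3 ≈ 4.3609

f''(x) = 6*x - 14
Second-derivative test at each critical point:
  f''(0.3057) = -12.1655 < 0 → local maximum
  f''(4.3609) = 12.1655 > 0 → local minimum

Critical points: x = 7/3 - sqrt(37)/3 ≈ 0.3057 (local maximum); x = sqrt(37)/3 + 7/3 ≈ 4.3609 (local minimum)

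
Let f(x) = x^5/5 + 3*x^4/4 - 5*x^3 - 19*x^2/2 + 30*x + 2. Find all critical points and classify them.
f'(x) = x^4 + 3*x^3 - 15*x^2 - 19*x + 30

Solve f'(x) = 0:
  Factor: x^4 + 3*x^3 - 15*x^2 - 19*x + 30 = (x - 3)*(x - 1)*(x + 2)*(x + 5) = 0.
  ⇒ x = -5, -2, 1, 3

f''(x) = 4*x^3 + 9*x^2 - 30*x - 19
Second-derivative test at each critical point:
  f''(-5) = -144 < 0 → local maximum
  f''(-2) = 45 > 0 → local minimum
  f''(1) = -36 < 0 → local maximum
  f''(3) = 80 > 0 → local minimum

Critical points: x = -5 (local maximum); x = -2 (local minimum); x = 1 (local maximum); x = 3 (local minimum)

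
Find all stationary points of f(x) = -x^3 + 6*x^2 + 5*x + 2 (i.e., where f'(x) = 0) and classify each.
f'(x) = -3*x^2 + 12*x + 5

Solve f'(x) = 0:
  3*x^2 - 12*x - 5 = 0 has no rational roots; quadratic formula: x = (12 ± √204)/6.
  ⇒ x = 2 - sqrt(51)/3 ≈ -0.3805, 2 + sqrt(51)/3 ≈ 4.3805

f''(x) = 12 - 6*x
Second-derivative test at each critical point:
  f''(-0.3805) = 14.2829 > 0 → local minimum
  f''(4.3805) = -14.2829 < 0 → local maximum

Critical points: x = 2 - sqrt(51)/3 ≈ -0.3805 (local minimum); x = 2 + sqrt(51)/3 ≈ 4.3805 (local maximum)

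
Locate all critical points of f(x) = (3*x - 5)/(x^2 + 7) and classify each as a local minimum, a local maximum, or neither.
f'(x) = (-3*x^2 + 10*x + 21)/(x^4 + 14*x^2 + 49)

Solve f'(x) = 0:
  f'(x) = -(3*x^2 - 10*x - 21)/(x^2 + 7)^2; the denominator is positive wherever f is defined, so f'(x) = 0 ⇔ -3*x^2 + 10*x + 21 = 0.
  3*x^2 - 10*x - 21 = 0 has no rational roots; quadratic formula: x = (10 ± √352)/6.
  ⇒ x = 5/3 - 2*sqrt(22)/3 ≈ -1.4603, 5/3 + 2*sqrt(22)/3 ≈ 4.7936

f''(x) = 2*(4*x^2*(3*x - 5) + (5 - 9*x)*(x^2 + 7))/(x^2 + 7)^3
Second-derivative test at each critical point:
  f''(-1.4603) = 0.2250 > 0 → local minimum
  f''(4.7936) = -0.0209 < 0 → local maximum

Critical points: x = 5/3 - 2*sqrt(22)/3 ≈ -1.4603 (local minimum); x = 5/3 + 2*sqrt(22)/3 ≈ 4.7936 (local maximum)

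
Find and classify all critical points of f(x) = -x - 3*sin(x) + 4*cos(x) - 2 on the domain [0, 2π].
f'(x) = -4*sin(x) - 3*cos(x) - 1

Solve f'(x) = 0 on [0, 2π]:
  f'(x) = 0 ⇔ -4*sin(x) - 3*cos(x) = 1. Write the left side as R·cos(x + φ) with R = √((-3)² + 4²) = 5, cos φ = -3/5, sin φ = 4/5; then cos(x + φ) = 1/5. Solve for x and keep the solutions lying in [0, 2π].
  ⇒ x = atan((-4 + 6*sqrt(6))/(-8*sqrt(6) - 3)) + pi ≈ 2.6994, atan((-6*sqrt(6) - 4)/(-3 + 8*sqrt(6))) + 2*pi ≈ 5.4383

f''(x) = 3*sin(x) - 4*cos(x)
Second-derivative test at each critical point:
  f''(2.6994) = 4.8990 > 0 → local minimum
  f''(5.4383) = -4.8990 < 0 → local maximum

Critical points: x = atan((-4 + 6*sqrt(6))/(-8*sqrt(6) - 3)) + pi ≈ 2.6994 (local minimum); x = atan((-6*sqrt(6) - 4)/(-3 + 8*sqrt(6))) + 2*pi ≈ 5.4383 (local maximum)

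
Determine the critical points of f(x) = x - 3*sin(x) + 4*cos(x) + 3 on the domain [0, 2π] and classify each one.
f'(x) = -4*sin(x) - 3*cos(x) + 1

Solve f'(x) = 0 on [0, 2π]:
  f'(x) = 0 ⇔ -4*sin(x) - 3*cos(x) = -1. Write the left side as R·cos(x + φ) with R = √((-3)² + 4²) = 5, cos φ = -3/5, sin φ = 4/5; then cos(x + φ) = -1/5. Solve for x and keep the solutions lying in [0, 2π].
  ⇒ x = atan((4 + 6*sqrt(6))/(3 - 8*sqrt(6))) + pi ≈ 2.2967, atan((4 - 6*sqrt(6))/(3 + 8*sqrt(6))) + 2*pi ≈ 5.8410

f''(x) = 3*sin(x) - 4*cos(x)
Second-derivative test at each critical point:
  f''(2.2967) = 4.8990 > 0 → local minimum
  f''(5.8410) = -4.8990 < 0 → local maximum

Critical points: x = atan((4 + 6*sqrt(6))/(3 - 8*sqrt(6))) + pi ≈ 2.2967 (local minimum); x = atan((4 - 6*sqrt(6))/(3 + 8*sqrt(6))) + 2*pi ≈ 5.8410 (local maximum)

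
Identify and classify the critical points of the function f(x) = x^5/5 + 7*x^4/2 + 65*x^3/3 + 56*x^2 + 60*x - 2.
f'(x) = x^4 + 14*x^3 + 65*x^2 + 112*x + 60

Solve f'(x) = 0:
  Factor: x^4 + 14*x^3 + 65*x^2 + 112*x + 60 = (x + 1)*(x + 2)*(x + 5)*(x + 6) = 0.
  ⇒ x = -6, -5, -2, -1

f''(x) = 4*x^3 + 42*x^2 + 130*x + 112
Second-derivative test at each critical point:
  f''(-6) = -20 < 0 → local maximum
  f''(-5) = 12 > 0 → local minimum
  f''(-2) = -12 < 0 → local maximum
  f''(-1) = 20 > 0 → local minimum

Critical points: x = -6 (local maximum); x = -5 (local minimum); x = -2 (local maximum); x = -1 (local minimum)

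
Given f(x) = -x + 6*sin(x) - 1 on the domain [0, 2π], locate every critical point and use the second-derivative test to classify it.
f'(x) = 6*cos(x) - 1

Solve f'(x) = 0 on [0, 2π]:
  f'(x) = 0 ⇔ cos(x) = 1/6, i.e. x = ±arccos(1/6) + 2nπ; keep the solutions lying in [0, 2π].
  ⇒ x = acos(1/6) ≈ 1.4033, -acos(1/6) + 2*pi ≈ 4.8798

f''(x) = -6*sin(x)
Second-derivative test at each critical point:
  f''(1.4033) = -5.9161 < 0 → local maximum
  f''(4.8798) = 5.9161 > 0 → local minimum

Critical points: x = acos(1/6) ≈ 1.4033 (local maximum); x = -acos(1/6) + 2*pi ≈ 4.8798 (local minimum)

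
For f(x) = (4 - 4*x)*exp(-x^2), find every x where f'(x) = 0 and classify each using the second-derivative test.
f'(x) = 4*(2*x*(x - 1) - 1)*exp(-x^2)

Solve f'(x) = 0:
  f'(x) = (8*x^2 - 8*x - 4)·exp(-x^2) and exp(-x^2) > 0 for every x, so f'(x) = 0 ⇔ 8*x^2 - 8*x - 4 = 0.
  Factor: 8*x^2 - 8*x - 4 = 4*(2*x^2 - 2*x - 1); 2*x^2 - 2*x - 1 = 0 has no rational roots; quadratic formula: x = (2 ± √12)/4.
  ⇒ x = 1/2 - sqrt(3)/2 ≈ -0.3660, 1/2 + sqrt(3)/2 ≈ 1.3660

f''(x) = 8*(2*x^2*(1 - x) + 3*x - 1)*exp(-x^2)
Second-derivative test at each critical point:
  f''(-0.3660) = -12.1190 < 0 → local maximum
  f''(1.3660) = 2.1441 > 0 → local minimum

Critical points: x = 1/2 - sqrt(3)/2 ≈ -0.3660 (local maximum); x = 1/2 + sqrt(3)/2 ≈ 1.3660 (local minimum)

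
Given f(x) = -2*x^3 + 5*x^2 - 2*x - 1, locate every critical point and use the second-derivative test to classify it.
f'(x) = -6*x^2 + 10*x - 2

Solve f'(x) = 0:
  Factor: -6*x^2 + 10*x - 2 = -2*(3*x^2 - 5*x + 1); 3*x^2 - 5*x + 1 = 0 has no rational roots; quadratic formula: x = (5 ± √13)/6.
  ⇒ x = 5/6 - sqrt(13)/6 ≈ 0.2324, sqrt(13)/6 + 5/6 ≈ 1.4343

f''(x) = 10 - 12*x
Second-derivative test at each critical point:
  f''(0.2324) = 7.2111 > 0 → local minimum
  f''(1.4343) = -7.2111 < 0 → local maximum

Critical points: x = 5/6 - sqrt(13)/6 ≈ 0.2324 (local minimum); x = sqrt(13)/6 + 5/6 ≈ 1.4343 (local maximum)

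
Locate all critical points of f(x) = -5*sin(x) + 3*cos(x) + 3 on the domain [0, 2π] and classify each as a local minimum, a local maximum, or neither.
f'(x) = -3*sin(x) - 5*cos(x)

Solve f'(x) = 0 on [0, 2π]:
  f'(x) = 0 ⇔ -5*cos(x) = 3*sin(x) ⇔ tan(x) = -5/3, i.e. x = arctan(-5/3) + nπ; keep the solutions lying in [0, 2π].
  ⇒ x = pi - atan(5/3) ≈ 2.1112, -atan(5/3) + 2*pi ≈ 5.2528

f''(x) = 5*sin(x) - 3*cos(x)
Second-derivative test at each critical point:
  f''(2.1112) = 5.8310 > 0 → local minimum
  f''(5.2528) = -5.8310 < 0 → local maximum

Critical points: x = pi - atan(5/3) ≈ 2.1112 (local minimum); x = -atan(5/3) + 2*pi ≈ 5.2528 (local maximum)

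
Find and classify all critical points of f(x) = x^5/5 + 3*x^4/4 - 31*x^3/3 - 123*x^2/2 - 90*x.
f'(x) = x^4 + 3*x^3 - 31*x^2 - 123*x - 90

Solve f'(x) = 0:
  Factor: x^4 + 3*x^3 - 31*x^2 - 123*x - 90 = (x - 6)*(x + 1)*(x + 3)*(x + 5) = 0.
  ⇒ x = -5, -3, -1, 6

f''(x) = 4*x^3 + 9*x^2 - 62*x - 123
Second-derivative test at each critical point:
  f''(-5) = -88 < 0 → local maximum
  f''(-3) = 36 > 0 → local minimum
  f''(-1) = -56 < 0 → local maximum
  f''(6) = 693 > 0 → local minimum

Critical points: x = -5 (local maximum); x = -3 (local minimum); x = -1 (local maximum); x = 6 (local minimum)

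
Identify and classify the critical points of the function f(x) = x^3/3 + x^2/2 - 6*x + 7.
f'(x) = x^2 + x - 6

Solve f'(x) = 0:
  Factor: x^2 + x - 6 = (x - 2)*(x + 3) = 0.
  ⇒ x = -3, 2

f''(x) = 2*x + 1
Second-derivative test at each critical point:
  f''(-3) = -5 < 0 → local maximum
  f''(2) = 5 > 0 → local minimum

Critical points: x = -3 (local maximum); x = 2 (local minimum)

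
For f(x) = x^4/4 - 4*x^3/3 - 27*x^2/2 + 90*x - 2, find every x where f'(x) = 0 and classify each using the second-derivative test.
f'(x) = x^3 - 4*x^2 - 27*x + 90

Solve f'(x) = 0:
  Factor: x^3 - 4*x^2 - 27*x + 90 = (x - 6)*(x - 3)*(x + 5) = 0.
  ⇒ x = -5, 3, 6

f''(x) = 3*x^2 - 8*x - 27
Second-derivative test at each critical point:
  f''(-5) = 88 > 0 → local minimum
  f''(3) = -24 < 0 → local maximum
  f''(6) = 33 > 0 → local minimum

Critical points: x = -5 (local minimum); x = 3 (local maximum); x = 6 (local minimum)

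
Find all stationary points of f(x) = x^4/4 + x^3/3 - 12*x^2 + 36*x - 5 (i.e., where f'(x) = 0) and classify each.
f'(x) = x^3 + x^2 - 24*x + 36

Solve f'(x) = 0:
  Factor: x^3 + x^2 - 24*x + 36 = (x - 3)*(x - 2)*(x + 6) = 0.
  ⇒ x = -6, 2, 3

f''(x) = 3*x^2 + 2*x - 24
Second-derivative test at each critical point:
  f''(-6) = 72 > 0 → local minimum
  f''(2) = -8 < 0 → local maximum
  f''(3) = 9 > 0 → local minimum

Critical points: x = -6 (local minimum); x = 2 (local maximum); x = 3 (local minimum)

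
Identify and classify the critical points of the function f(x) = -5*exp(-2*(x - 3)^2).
f'(x) = 20*(x - 3)*exp(-2*(x - 3)^2)

Solve f'(x) = 0:
  f'(x) = (20*x - 60)·exp(-2*(x - 3)^2) and exp(-2*(x - 3)^2) > 0 for every x, so f'(x) = 0 ⇔ 20*x - 60 = 0.
  Factor: 20*x - 60 = 20*(x - 3) = 0.
  ⇒ x = 3

f''(x) = 20*(1 - 4*(x - 3)^2)*exp(-2*(x - 3)^2)
Second-derivative test at each critical point:
  f''(3) = 20 > 0 → local minimum

Critical points: x = 3 (local minimum)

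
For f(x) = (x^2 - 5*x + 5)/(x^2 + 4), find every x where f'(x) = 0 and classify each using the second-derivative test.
f'(x) = (5*x^2 - 2*x - 20)/(x^4 + 8*x^2 + 16)

Solve f'(x) = 0:
  f'(x) = (5*x^2 - 2*x - 20)/(x^2 + 4)^2; the denominator is positive wherever f is defined, so f'(x) = 0 ⇔ 5*x^2 - 2*x - 20 = 0.
  5*x^2 - 2*x - 20 = 0 has no rational roots; quadratic formula: x = (2 ± √404)/10.
  ⇒ x = 1/5 - sqrt(101)/5 ≈ -1.8100, 1/5 + sqrt(101)/5 ≈ 2.2100

f''(x) = 2*(-5*x^3 + 3*x^2 + 60*x - 4)/(x^6 + 12*x^4 + 48*x^2 + 64)
Second-derivative test at each critical point:
  f''(-1.8100) = -0.3797 < 0 → local maximum
  f''(2.2100) = 0.2547 > 0 → local minimum

Critical points: x = 1/5 - sqrt(101)/5 ≈ -1.8100 (local maximum); x = 1/5 + sqrt(101)/5 ≈ 2.2100 (local minimum)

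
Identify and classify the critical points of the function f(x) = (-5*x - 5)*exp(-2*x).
f'(x) = 5*(2*x + 1)*exp(-2*x)

Solve f'(x) = 0:
  f'(x) = (10*x + 5)·exp(-2*x) and exp(-2*x) > 0 for every x, so f'(x) = 0 ⇔ 10*x + 5 = 0.
  Factor: 10*x + 5 = 5*(2*x + 1) = 0.
  ⇒ x = -1/2

f''(x) = -20*x*exp(-2*x)
Second-derivative test at each critical point:
  f''(-1/2) = 27.1828 > 0 → local minimum

Critical points: x = -1/2 (local minimum)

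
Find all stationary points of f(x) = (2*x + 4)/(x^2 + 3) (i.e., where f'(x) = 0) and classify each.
f'(x) = 2*(x^2 - 2*x*(x + 2) + 3)/(x^2 + 3)^2

Solve f'(x) = 0:
  f'(x) = -2*(x^2 + 4*x - 3)/(x^2 + 3)^2; the denominator is positive wherever f is defined, so f'(x) = 0 ⇔ -2*x^2 - 8*x + 6 = 0.
  Factor: -2*x^2 - 8*x + 6 = -2*(x^2 + 4*x - 3); x^2 + 4*x - 3 = 0 has no rational roots; quadratic formula: x = (-4 ± √28)/2.
  ⇒ x = -sqrt(7) - 2 ≈ -4.6458, -2 + sqrt(7) ≈ 0.6458

f''(x) = 4*(4*x^2*(x + 2) - (3*x + 2)*(x^2 + 3))/(x^2 + 3)^3
Second-derivative test at each critical point:
  f''(-4.6458) = 0.0175 > 0 → local minimum
  f''(0.6458) = -0.9064 < 0 → local maximum

Critical points: x = -sqrt(7) - 2 ≈ -4.6458 (local minimum); x = -2 + sqrt(7) ≈ 0.6458 (local maximum)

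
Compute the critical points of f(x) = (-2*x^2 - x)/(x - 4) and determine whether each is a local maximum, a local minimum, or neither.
f'(x) = 2*(-x^2 + 8*x + 2)/(x^2 - 8*x + 16)

Solve f'(x) = 0:
  f'(x) = -2*(x^2 - 8*x - 2)/(x - 4)^2; the denominator is positive wherever f is defined, so f'(x) = 0 ⇔ -2*x^2 + 16*x + 4 = 0.
  Factor: -2*x^2 + 16*x + 4 = -2*(x^2 - 8*x - 2); x^2 - 8*x - 2 = 0 has no rational roots; quadratic formula: x = (8 ± √72)/2.
  ⇒ x = 4 - 3*sqrt(2) ≈ -0.2426, 4 + 3*sqrt(2) ≈ 8.2426

f''(x) = -72/(x^3 - 12*x^2 + 48*x - 64)
Second-derivative test at each critical point:
  f''(-0.2426) = 0.9428 > 0 → local minimum
  f''(8.2426) = -0.9428 < 0 → local maximum

Critical points: x = 4 - 3*sqrt(2) ≈ -0.2426 (local minimum); x = 4 + 3*sqrt(2) ≈ 8.2426 (local maximum)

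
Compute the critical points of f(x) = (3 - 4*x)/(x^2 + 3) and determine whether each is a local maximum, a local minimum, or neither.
f'(x) = 2*(2*x^2 - 3*x - 6)/(x^4 + 6*x^2 + 9)

Solve f'(x) = 0:
  f'(x) = 2*(2*x^2 - 3*x - 6)/(x^2 + 3)^2; the denominator is positive wherever f is defined, so f'(x) = 0 ⇔ 4*x^2 - 6*x - 12 = 0.
  Factor: 4*x^2 - 6*x - 12 = 2*(2*x^2 - 3*x - 6); 2*x^2 - 3*x - 6 = 0 has no rational roots; quadratic formula: x = (3 ± √57)/4.
  ⇒ x = 3/4 - sqrt(57)/4 ≈ -1.1375, 3/4 + sqrt(57)/4 ≈ 2.6375

f''(x) = 2*(4*x^2*(3 - 4*x) + 3*(4*x - 1)*(x^2 + 3))/(x^2 + 3)^3
Second-derivative test at each critical point:
  f''(-1.1375) = -0.8190 < 0 → local maximum
  f''(2.6375) = 0.1523 > 0 → local minimum

Critical points: x = 3/4 - sqrt(57)/4 ≈ -1.1375 (local maximum); x = 3/4 + sqrt(57)/4 ≈ 2.6375 (local minimum)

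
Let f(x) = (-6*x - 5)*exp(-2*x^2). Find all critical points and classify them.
f'(x) = 2*(2*x*(6*x + 5) - 3)*exp(-2*x^2)

Solve f'(x) = 0:
  f'(x) = (24*x^2 + 20*x - 6)·exp(-2*x^2) and exp(-2*x^2) > 0 for every x, so f'(x) = 0 ⇔ 24*x^2 + 20*x - 6 = 0.
  Factor: 24*x^2 + 20*x - 6 = 2*(12*x^2 + 10*x - 3); 12*x^2 + 10*x - 3 = 0 has no rational roots; quadratic formula: x = (-10 ± √244)/24.
  ⇒ x = -sqrt(61)/12 - 5/12 ≈ -1.0675, -5/12 + sqrt(61)/12 ≈ 0.2342

f''(x) = 4*(-24*x^3 - 20*x^2 + 18*x + 5)*exp(-2*x^2)
Second-derivative test at each critical point:
  f''(-1.0675) = -3.1980 < 0 → local maximum
  f''(0.2342) = 27.9955 > 0 → local minimum

Critical points: x = -sqrt(61)/12 - 5/12 ≈ -1.0675 (local maximum); x = -5/12 + sqrt(61)/12 ≈ 0.2342 (local minimum)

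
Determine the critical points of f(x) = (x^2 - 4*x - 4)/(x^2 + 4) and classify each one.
f'(x) = 4*(x^2 + 4*x - 4)/(x^4 + 8*x^2 + 16)

Solve f'(x) = 0:
  f'(x) = 4*(x^2 + 4*x - 4)/(x^2 + 4)^2; the denominator is positive wherever f is defined, so f'(x) = 0 ⇔ 4*x^2 + 16*x - 16 = 0.
  Factor: 4*x^2 + 16*x - 16 = 4*(x^2 + 4*x - 4); x^2 + 4*x - 4 = 0 has no rational roots; quadratic formula: x = (-4 ± √32)/2.
  ⇒ x = -2*sqrt(2) - 2 ≈ -4.8284, -2 + 2*sqrt(2) ≈ 0.8284

f''(x) = 8*(-x^3 - 6*x^2 + 12*x + 8)/(x^6 + 12*x^4 + 48*x^2 + 64)
Second-derivative test at each critical point:
  f''(-4.8284) = -0.0303 < 0 → local maximum
  f''(0.8284) = 1.0303 > 0 → local minimum

Critical points: x = -2*sqrt(2) - 2 ≈ -4.8284 (local maximum); x = -2 + 2*sqrt(2) ≈ 0.8284 (local minimum)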